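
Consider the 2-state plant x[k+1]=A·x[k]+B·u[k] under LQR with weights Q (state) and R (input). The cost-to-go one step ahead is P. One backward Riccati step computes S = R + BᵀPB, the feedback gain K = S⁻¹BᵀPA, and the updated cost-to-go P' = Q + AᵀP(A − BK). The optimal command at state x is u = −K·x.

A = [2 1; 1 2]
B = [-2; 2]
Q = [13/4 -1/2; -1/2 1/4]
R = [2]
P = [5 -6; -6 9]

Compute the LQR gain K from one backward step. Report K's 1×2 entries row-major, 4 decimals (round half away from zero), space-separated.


BᵀP = [-22.0000 30.0000]
S = R + BᵀPB = [2] + [104.0000] = [106.0000]
BᵀPA = [-14.0000 38.0000]
K = S⁻¹·BᵀPA = [-0.1321 0.3585]
A−BK = [1.7358 1.7170; 1.2642 1.2830]
AᵀP(A−BK) = [3.1509 3.0189; 3.0189 3.3774]
P' = Q + AᵀP(A−BK) = [6.4009 2.5189; 2.5189 3.6274]
tr(P') = 10.0283

-0.1321 0.3585


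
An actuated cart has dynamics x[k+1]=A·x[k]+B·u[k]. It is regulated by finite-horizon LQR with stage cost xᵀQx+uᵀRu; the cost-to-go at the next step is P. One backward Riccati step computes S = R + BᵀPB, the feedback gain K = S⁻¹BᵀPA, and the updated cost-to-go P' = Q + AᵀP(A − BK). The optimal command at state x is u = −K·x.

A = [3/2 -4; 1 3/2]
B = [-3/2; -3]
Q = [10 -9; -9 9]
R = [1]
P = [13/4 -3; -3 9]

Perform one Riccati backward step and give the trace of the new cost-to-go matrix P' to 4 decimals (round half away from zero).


BᵀP = [4.1250 -22.5000]
S = R + BᵀPB = [1] + [61.3125] = [62.3125]
BᵀPA = [-16.3125 -50.2500]
K = S⁻¹·BᵀPA = [-0.2618 -0.8064]
A−BK = [1.1073 -5.2096; 0.2146 -0.9193]
AᵀP(A−BK) = [3.0421 -13.9047; -13.9047 67.7274]
P' = Q + AᵀP(A−BK) = [13.0421 -22.9047; -22.9047 76.7274]
tr(P') = 89.7696

89.7696


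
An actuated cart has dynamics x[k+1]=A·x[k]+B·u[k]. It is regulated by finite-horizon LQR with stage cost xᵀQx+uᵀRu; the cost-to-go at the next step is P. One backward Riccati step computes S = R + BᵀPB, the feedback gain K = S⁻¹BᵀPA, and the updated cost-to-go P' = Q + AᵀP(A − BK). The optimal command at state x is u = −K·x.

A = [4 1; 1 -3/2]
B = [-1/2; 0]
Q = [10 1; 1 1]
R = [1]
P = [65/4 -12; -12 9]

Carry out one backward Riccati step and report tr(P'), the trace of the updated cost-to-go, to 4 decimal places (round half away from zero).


59.8549

BᵀP = [-8.1250 6.0000]
S = R + BᵀPB = [1] + [4.0625] = [5.0625]
BᵀPA = [-26.5000 -17.1250]
K = S⁻¹·BᵀPA = [-5.2346 -3.3827]
A−BK = [1.3827 -0.6914; 1.0000 -1.5000]
AᵀP(A−BK) = [34.2840 21.8580; 21.8580 14.5710]
P' = Q + AᵀP(A−BK) = [44.2840 22.8580; 22.8580 15.5710]
tr(P') = 59.8549


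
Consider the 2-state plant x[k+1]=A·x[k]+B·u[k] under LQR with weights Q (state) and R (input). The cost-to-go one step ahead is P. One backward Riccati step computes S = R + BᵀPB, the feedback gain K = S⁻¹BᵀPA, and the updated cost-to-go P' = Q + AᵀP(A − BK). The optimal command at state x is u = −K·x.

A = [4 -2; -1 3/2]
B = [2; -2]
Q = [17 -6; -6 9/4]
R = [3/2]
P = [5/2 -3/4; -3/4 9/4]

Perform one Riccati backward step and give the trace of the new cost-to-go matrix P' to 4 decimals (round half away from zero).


30.1568

BᵀP = [6.5000 -6.0000]
S = R + BᵀPB = [3/2] + [25.0000] = [26.5000]
BᵀPA = [32.0000 -22.0000]
K = S⁻¹·BᵀPA = [1.2075 -0.8302]
A−BK = [1.5849 -0.3396; 1.4151 -0.1604]
AᵀP(A−BK) = [9.6085 -2.8090; -2.8090 1.2983]
P' = Q + AᵀP(A−BK) = [26.6085 -8.8090; -8.8090 3.5483]
tr(P') = 30.1568


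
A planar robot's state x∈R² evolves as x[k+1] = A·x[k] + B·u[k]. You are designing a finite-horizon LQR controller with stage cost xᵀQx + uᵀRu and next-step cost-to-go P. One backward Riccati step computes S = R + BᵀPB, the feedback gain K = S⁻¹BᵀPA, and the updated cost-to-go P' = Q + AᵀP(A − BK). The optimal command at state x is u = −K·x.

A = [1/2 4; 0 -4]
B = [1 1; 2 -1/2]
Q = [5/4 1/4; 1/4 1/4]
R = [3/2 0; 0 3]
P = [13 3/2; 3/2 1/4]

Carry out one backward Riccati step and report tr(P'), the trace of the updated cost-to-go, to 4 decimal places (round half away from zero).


15.0505

BᵀP = [16.0000 2.0000; 12.2500 1.3750]
S = R + BᵀPB = [3/2 0; 0 3] + [20.0000 15.0000; 15.0000 11.5625] = [21.5000 15.0000; 15.0000 14.5625]
BᵀPA = [8.0000 56.0000; 6.1250 43.5000]
K = S⁻¹·BᵀPA = [0.2795 1.8503; 0.1327 1.0812]
A−BK = [0.0878 1.0685; -0.4927 -7.1600]
AᵀP(A−BK) = [0.2011 1.5750; 1.5750 13.3494]
P' = Q + AᵀP(A−BK) = [1.4511 1.8250; 1.8250 13.5994]
tr(P') = 15.0505


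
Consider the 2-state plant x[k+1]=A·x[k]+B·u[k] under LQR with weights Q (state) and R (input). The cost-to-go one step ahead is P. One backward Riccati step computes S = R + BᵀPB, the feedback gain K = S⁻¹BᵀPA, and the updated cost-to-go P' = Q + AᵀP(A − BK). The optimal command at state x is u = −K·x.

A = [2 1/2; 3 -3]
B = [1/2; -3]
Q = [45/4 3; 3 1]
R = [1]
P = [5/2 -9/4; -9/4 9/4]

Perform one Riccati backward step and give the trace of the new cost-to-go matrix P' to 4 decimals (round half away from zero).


14.4340

BᵀP = [8.0000 -7.8750]
S = R + BᵀPB = [1] + [27.6250] = [28.6250]
BᵀPA = [-7.6250 27.6250]
K = S⁻¹·BᵀPA = [-0.2664 0.9651]
A−BK = [2.1332 0.0175; 2.2009 -0.1048]
AᵀP(A−BK) = [1.2189 -0.2664; -0.2664 0.9651]
P' = Q + AᵀP(A−BK) = [12.4689 2.7336; 2.7336 1.9651]
tr(P') = 14.4340


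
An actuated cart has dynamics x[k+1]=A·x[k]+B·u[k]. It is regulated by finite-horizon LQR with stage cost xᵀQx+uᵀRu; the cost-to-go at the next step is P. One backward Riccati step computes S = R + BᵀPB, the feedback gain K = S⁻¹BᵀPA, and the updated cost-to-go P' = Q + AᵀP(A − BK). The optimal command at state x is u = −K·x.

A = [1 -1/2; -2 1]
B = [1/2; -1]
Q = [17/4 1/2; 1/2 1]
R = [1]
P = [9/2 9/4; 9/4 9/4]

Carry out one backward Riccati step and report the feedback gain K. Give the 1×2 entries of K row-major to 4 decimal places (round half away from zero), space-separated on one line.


1.0588 -0.5294

BᵀP = [0.0000 -1.1250]
S = R + BᵀPB = [1] + [1.1250] = [2.1250]
BᵀPA = [2.2500 -1.1250]
K = S⁻¹·BᵀPA = [1.0588 -0.5294]
A−BK = [0.4706 -0.2353; -0.9412 0.4706]
AᵀP(A−BK) = [2.1176 -1.0588; -1.0588 0.5294]
P' = Q + AᵀP(A−BK) = [6.3676 -0.5588; -0.5588 1.5294]
tr(P') = 7.8971


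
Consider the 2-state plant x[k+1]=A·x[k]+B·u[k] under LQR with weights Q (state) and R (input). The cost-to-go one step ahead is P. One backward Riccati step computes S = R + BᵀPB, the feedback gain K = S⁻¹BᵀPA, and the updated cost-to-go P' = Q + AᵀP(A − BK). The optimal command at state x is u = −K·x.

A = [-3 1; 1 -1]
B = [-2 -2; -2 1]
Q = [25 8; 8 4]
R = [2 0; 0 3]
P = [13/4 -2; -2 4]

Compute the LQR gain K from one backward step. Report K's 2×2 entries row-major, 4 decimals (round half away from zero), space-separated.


BᵀP = [-2.5000 -4.0000; -8.5000 8.0000]
S = R + BᵀPB = [2 0; 0 3] + [13.0000 1.0000; 1.0000 25.0000] = [15.0000 1.0000; 1.0000 28.0000]
BᵀPA = [3.5000 1.5000; 33.5000 -16.5000]
K = S⁻¹·BᵀPA = [0.1539 0.1396; 1.1909 -0.5943]
A−BK = [-0.3103 0.0907; 0.1169 -0.1265]
AᵀP(A−BK) = [4.8150 -2.3305; -2.3305 1.2351]
P' = Q + AᵀP(A−BK) = [29.8150 5.6695; 5.6695 5.2351]
tr(P') = 35.0501

0.1539 0.1396 1.1909 -0.5943


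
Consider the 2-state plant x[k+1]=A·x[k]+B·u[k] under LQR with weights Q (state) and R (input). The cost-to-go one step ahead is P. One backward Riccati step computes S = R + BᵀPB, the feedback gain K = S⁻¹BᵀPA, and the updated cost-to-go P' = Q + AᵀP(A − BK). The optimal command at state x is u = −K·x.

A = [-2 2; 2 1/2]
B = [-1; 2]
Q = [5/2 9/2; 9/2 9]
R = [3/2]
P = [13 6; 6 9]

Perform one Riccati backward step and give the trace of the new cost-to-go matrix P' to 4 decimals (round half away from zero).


BᵀP = [-1.0000 12.0000]
S = R + BᵀPB = [3/2] + [25.0000] = [26.5000]
BᵀPA = [26.0000 4.0000]
K = S⁻¹·BᵀPA = [0.9811 0.1509]
A−BK = [-1.0189 2.1509; 0.0377 0.1981]
AᵀP(A−BK) = [14.4906 -28.9245; -28.9245 65.6462]
P' = Q + AᵀP(A−BK) = [16.9906 -24.4245; -24.4245 74.6462]
tr(P') = 91.6368

91.6368


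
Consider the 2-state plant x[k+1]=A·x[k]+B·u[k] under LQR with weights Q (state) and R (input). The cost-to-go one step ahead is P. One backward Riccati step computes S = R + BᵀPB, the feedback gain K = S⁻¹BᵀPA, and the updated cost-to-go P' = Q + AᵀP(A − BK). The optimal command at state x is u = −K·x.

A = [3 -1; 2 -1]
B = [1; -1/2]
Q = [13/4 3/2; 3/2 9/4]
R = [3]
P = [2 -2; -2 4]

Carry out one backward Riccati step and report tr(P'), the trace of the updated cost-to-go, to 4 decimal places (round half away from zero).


BᵀP = [3.0000 -4.0000]
S = R + BᵀPB = [3] + [5.0000] = [8.0000]
BᵀPA = [1.0000 1.0000]
K = S⁻¹·BᵀPA = [0.1250 0.1250]
A−BK = [2.8750 -1.1250; 2.0625 -0.9375]
AᵀP(A−BK) = [9.8750 -4.1250; -4.1250 1.8750]
P' = Q + AᵀP(A−BK) = [13.1250 -2.6250; -2.6250 4.1250]
tr(P') = 17.2500

17.2500


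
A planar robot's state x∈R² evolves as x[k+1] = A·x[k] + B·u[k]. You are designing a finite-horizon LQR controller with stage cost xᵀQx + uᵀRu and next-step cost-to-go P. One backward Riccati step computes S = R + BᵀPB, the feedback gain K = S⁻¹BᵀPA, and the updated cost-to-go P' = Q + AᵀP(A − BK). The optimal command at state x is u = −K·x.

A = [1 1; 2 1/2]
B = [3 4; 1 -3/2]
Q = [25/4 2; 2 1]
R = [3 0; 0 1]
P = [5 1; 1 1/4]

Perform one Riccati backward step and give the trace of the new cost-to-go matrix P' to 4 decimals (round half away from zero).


7.7226

BᵀP = [16.0000 3.2500; 18.5000 3.6250]
S = R + BᵀPB = [3 0; 0 1] + [51.2500 59.1250; 59.1250 68.5625] = [54.2500 59.1250; 59.1250 69.5625]
BᵀPA = [22.5000 17.6250; 25.7500 20.3125]
K = S⁻¹·BᵀPA = [0.1536 0.0902; 0.2397 0.2154]
A−BK = [-0.4193 -0.1320; 2.2059 0.7329]
AᵀP(A−BK) = [0.3739 0.1756; 0.1756 0.0987]
P' = Q + AᵀP(A−BK) = [6.6239 2.1756; 2.1756 1.0987]
tr(P') = 7.7226


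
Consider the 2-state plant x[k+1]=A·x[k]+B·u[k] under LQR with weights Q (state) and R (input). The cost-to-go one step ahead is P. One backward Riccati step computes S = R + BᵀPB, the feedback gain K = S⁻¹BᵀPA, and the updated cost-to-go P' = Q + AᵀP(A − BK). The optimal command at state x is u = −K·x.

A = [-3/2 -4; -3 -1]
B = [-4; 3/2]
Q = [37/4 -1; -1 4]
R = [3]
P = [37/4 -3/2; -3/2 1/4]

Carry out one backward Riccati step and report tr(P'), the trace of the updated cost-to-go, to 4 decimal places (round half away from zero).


BᵀP = [-39.2500 6.3750]
S = R + BᵀPB = [3] + [166.5625] = [169.5625]
BᵀPA = [39.7500 150.6250]
K = S⁻¹·BᵀPA = [0.2344 0.8883]
A−BK = [-0.5623 -0.4467; -3.3516 -2.3325]
AᵀP(A−BK) = [0.2440 0.6895; 0.6895 2.4475]
P' = Q + AᵀP(A−BK) = [9.4940 -0.3105; -0.3105 6.4475]
tr(P') = 15.9415

15.9415


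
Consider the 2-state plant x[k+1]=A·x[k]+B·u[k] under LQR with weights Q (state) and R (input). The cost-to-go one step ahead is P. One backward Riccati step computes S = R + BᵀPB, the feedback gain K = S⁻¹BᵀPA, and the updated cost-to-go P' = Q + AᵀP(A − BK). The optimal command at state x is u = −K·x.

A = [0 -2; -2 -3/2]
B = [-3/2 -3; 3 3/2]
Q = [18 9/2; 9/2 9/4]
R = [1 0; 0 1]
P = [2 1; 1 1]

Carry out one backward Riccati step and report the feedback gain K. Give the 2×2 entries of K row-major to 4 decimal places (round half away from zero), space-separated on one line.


BᵀP = [0.0000 1.5000; -4.5000 -1.5000]
S = R + BᵀPB = [1 0; 0 1] + [4.5000 2.2500; 2.2500 11.2500] = [5.5000 2.2500; 2.2500 12.2500]
BᵀPA = [-3.0000 -2.2500; 3.0000 11.2500]
K = S⁻¹·BᵀPA = [-0.6981 -0.8485; 0.3731 1.0742]
A−BK = [0.0722 -0.0502; -0.4654 -0.5657]
AᵀP(A−BK) = [0.7864 1.2317; 1.2317 2.2558]
P' = Q + AᵀP(A−BK) = [18.7864 5.7317; 5.7317 4.5058]
tr(P') = 23.2921

-0.6981 -0.8485 0.3731 1.0742


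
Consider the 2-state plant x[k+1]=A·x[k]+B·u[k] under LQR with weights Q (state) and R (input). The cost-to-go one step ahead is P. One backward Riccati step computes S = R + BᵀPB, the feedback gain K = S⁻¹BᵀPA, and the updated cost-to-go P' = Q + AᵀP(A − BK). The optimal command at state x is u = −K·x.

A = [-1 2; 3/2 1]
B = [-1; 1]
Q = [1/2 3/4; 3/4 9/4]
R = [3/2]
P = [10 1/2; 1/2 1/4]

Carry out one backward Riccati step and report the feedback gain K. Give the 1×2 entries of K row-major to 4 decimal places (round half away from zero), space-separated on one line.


0.8488 -1.7907

BᵀP = [-9.5000 -0.2500]
S = R + BᵀPB = [3/2] + [9.2500] = [10.7500]
BᵀPA = [9.1250 -19.2500]
K = S⁻¹·BᵀPA = [0.8488 -1.7907]
A−BK = [-0.1512 0.2093; 0.6512 2.7907]
AᵀP(A−BK) = [1.3169 -2.2849; -2.2849 7.7791]
P' = Q + AᵀP(A−BK) = [1.8169 -1.5349; -1.5349 10.0291]
tr(P') = 11.8459


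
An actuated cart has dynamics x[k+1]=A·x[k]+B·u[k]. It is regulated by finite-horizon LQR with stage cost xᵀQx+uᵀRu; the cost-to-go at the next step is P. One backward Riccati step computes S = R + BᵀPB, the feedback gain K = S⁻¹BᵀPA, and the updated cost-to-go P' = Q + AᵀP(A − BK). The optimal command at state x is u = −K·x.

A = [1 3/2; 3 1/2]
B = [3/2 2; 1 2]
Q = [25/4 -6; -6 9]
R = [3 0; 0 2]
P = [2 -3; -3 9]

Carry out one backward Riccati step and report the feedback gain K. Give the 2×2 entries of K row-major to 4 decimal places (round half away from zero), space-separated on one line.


-0.1071 0.2679 1.5893 0.0268

BᵀP = [0.0000 4.5000; -2.0000 12.0000]
S = R + BᵀPB = [3 0; 0 2] + [4.5000 9.0000; 9.0000 20.0000] = [7.5000 9.0000; 9.0000 22.0000]
BᵀPA = [13.5000 2.2500; 34.0000 3.0000]
K = S⁻¹·BᵀPA = [-0.1071 0.2679; 1.5893 0.0268]
A−BK = [-2.0179 1.0446; -0.0714 0.1786]
AᵀP(A−BK) = [12.4107 -3.0268; -3.0268 1.5670]
P' = Q + AᵀP(A−BK) = [18.6607 -9.0268; -9.0268 10.5670]
tr(P') = 29.2277


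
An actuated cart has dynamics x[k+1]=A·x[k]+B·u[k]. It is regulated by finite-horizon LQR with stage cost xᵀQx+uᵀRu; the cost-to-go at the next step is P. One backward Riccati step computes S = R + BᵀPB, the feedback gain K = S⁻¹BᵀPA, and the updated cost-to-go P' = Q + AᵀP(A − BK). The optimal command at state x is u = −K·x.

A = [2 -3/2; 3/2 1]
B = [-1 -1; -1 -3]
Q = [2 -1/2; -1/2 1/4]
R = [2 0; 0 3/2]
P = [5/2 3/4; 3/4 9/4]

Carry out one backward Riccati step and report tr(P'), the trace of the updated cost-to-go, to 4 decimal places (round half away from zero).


BᵀP = [-3.2500 -3.0000; -4.7500 -7.5000]
S = R + BᵀPB = [2 0; 0 3/2] + [6.2500 12.2500; 12.2500 27.2500] = [8.2500 12.2500; 12.2500 28.7500]
BᵀPA = [-11.0000 1.8750; -20.7500 -0.3750]
K = S⁻¹·BᵀPA = [-0.7123 0.6714; -0.4182 -0.2991]
A−BK = [0.8694 -1.1277; -0.4670 0.7740]
AᵀP(A−BK) = [3.0487 -3.1337; -3.1337 4.2539]
P' = Q + AᵀP(A−BK) = [5.0487 -3.6337; -3.6337 4.5039]
tr(P') = 9.5525

9.5525


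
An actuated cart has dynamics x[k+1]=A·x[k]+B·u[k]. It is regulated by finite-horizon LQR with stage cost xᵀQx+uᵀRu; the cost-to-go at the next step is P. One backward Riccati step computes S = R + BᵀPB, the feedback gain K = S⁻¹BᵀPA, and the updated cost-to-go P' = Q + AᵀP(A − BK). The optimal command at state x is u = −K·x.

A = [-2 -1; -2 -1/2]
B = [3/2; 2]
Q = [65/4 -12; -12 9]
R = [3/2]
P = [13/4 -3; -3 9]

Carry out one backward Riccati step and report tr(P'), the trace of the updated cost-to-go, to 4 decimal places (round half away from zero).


BᵀP = [-1.1250 13.5000]
S = R + BᵀPB = [3/2] + [25.3125] = [26.8125]
BᵀPA = [-24.7500 -5.6250]
K = S⁻¹·BᵀPA = [-0.9231 -0.2098]
A−BK = [-0.6154 -0.6853; -0.1538 -0.0804]
AᵀP(A−BK) = [2.1538 1.3077; 1.3077 1.3199]
P' = Q + AᵀP(A−BK) = [18.4038 -10.6923; -10.6923 10.3199]
tr(P') = 28.7238

28.7238


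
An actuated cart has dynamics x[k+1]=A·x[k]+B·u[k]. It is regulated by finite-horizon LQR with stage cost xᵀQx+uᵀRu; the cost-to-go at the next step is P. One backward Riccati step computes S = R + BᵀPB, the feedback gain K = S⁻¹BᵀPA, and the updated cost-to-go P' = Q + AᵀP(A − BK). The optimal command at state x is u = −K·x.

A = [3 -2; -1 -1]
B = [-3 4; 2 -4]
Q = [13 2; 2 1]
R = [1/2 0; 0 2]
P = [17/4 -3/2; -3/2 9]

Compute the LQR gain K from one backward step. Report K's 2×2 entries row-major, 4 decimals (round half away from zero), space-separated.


-1.4487 1.9585 -0.4223 1.1284

BᵀP = [-15.7500 22.5000; 23.0000 -42.0000]
S = R + BᵀPB = [1/2 0; 0 2] + [92.2500 -153.0000; -153.0000 260.0000] = [92.7500 -153.0000; -153.0000 262.0000]
BᵀPA = [-69.7500 9.0000; 111.0000 -4.0000]
K = S⁻¹·BᵀPA = [-1.4487 1.9585; -0.4223 1.1284]
A−BK = [0.3432 -0.6383; 0.2081 -0.4033]
AᵀP(A−BK) = [2.0822 -3.6511; -3.6511 6.8873]
P' = Q + AᵀP(A−BK) = [15.0822 -1.6511; -1.6511 7.8873]
tr(P') = 22.9694


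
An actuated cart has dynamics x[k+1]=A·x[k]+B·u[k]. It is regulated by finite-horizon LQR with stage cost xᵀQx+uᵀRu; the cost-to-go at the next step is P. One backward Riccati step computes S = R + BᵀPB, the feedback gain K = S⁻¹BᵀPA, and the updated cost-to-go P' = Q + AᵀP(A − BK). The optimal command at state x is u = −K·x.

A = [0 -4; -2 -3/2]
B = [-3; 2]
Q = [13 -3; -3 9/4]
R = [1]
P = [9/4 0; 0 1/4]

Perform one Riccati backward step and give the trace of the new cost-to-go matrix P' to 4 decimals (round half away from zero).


21.7985

BᵀP = [-6.7500 0.5000]
S = R + BᵀPB = [1] + [21.2500] = [22.2500]
BᵀPA = [-1.0000 26.2500]
K = S⁻¹·BᵀPA = [-0.0449 1.1798]
A−BK = [-0.1348 -0.4607; -1.9101 -3.8596]
AᵀP(A−BK) = [0.9551 1.9298; 1.9298 5.5934]
P' = Q + AᵀP(A−BK) = [13.9551 -1.0702; -1.0702 7.8434]
tr(P') = 21.7985


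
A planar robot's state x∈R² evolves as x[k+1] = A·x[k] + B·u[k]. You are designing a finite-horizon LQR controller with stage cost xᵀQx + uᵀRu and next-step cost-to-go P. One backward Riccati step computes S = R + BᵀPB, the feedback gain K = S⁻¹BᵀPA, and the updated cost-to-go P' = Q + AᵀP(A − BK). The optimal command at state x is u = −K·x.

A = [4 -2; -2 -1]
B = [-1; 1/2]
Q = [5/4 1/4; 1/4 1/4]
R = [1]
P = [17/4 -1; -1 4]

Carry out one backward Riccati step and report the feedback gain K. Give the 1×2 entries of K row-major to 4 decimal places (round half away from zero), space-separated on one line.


-3.4483 0.8966

BᵀP = [-4.7500 3.0000]
S = R + BᵀPB = [1] + [6.2500] = [7.2500]
BᵀPA = [-25.0000 6.5000]
K = S⁻¹·BᵀPA = [-3.4483 0.8966]
A−BK = [0.5517 -1.1034; -0.2759 -1.4483]
AᵀP(A−BK) = [13.7931 -3.5862; -3.5862 11.1724]
P' = Q + AᵀP(A−BK) = [15.0431 -3.3362; -3.3362 11.4224]
tr(P') = 26.4655


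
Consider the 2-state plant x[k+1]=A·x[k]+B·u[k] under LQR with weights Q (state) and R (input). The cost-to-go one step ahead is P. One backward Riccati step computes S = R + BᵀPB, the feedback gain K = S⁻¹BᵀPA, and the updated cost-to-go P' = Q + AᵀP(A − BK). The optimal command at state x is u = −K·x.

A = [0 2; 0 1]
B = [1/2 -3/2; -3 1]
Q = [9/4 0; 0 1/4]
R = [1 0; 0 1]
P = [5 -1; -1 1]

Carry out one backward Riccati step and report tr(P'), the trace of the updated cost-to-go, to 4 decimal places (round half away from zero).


BᵀP = [5.5000 -3.5000; -8.5000 2.5000]
S = R + BᵀPB = [1 0; 0 1] + [13.2500 -11.7500; -11.7500 15.2500] = [14.2500 -11.7500; -11.7500 16.2500]
BᵀPA = [0.0000 7.5000; 0.0000 -14.5000]
K = S⁻¹·BᵀPA = [0.0000 -0.5187; 0.0000 -1.2674]
A−BK = [0.0000 0.3583; 0.0000 0.7112]
AᵀP(A−BK) = [0.0000 0.0000; 0.0000 2.5134]
P' = Q + AᵀP(A−BK) = [2.2500 0.0000; 0.0000 2.7634]
tr(P') = 5.0134

5.0134


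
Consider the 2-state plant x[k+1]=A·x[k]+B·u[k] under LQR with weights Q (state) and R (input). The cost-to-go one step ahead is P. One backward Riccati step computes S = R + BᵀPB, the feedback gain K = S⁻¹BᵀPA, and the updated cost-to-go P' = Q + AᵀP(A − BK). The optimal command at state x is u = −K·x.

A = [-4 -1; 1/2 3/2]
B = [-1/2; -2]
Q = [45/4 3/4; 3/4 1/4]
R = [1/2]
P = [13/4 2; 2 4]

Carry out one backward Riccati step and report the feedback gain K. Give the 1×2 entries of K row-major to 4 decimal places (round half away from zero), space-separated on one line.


BᵀP = [-5.6250 -9.0000]
S = R + BᵀPB = [1/2] + [20.8125] = [21.3125]
BᵀPA = [18.0000 -7.8750]
K = S⁻¹·BᵀPA = [0.8446 -0.3695]
A−BK = [-3.5777 -1.1848; 2.1891 0.7610]
AᵀP(A−BK) = [29.7977 9.6510; 9.6510 3.3402]
P' = Q + AᵀP(A−BK) = [41.0477 10.4010; 10.4010 3.5902]
tr(P') = 44.6378

0.8446 -0.3695


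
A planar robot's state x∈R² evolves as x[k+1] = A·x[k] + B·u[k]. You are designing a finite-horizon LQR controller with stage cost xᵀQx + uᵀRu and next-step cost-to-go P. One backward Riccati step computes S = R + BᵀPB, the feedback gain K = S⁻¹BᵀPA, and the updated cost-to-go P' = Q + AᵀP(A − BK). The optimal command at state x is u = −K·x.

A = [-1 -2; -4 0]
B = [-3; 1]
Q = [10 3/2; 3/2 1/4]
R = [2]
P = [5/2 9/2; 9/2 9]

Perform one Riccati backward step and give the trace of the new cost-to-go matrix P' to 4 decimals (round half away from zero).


129.3654

BᵀP = [-3.0000 -4.5000]
S = R + BᵀPB = [2] + [4.5000] = [6.5000]
BᵀPA = [21.0000 6.0000]
K = S⁻¹·BᵀPA = [3.2308 0.9231]
A−BK = [8.6923 0.7692; -7.2308 -0.9231]
AᵀP(A−BK) = [114.6538 21.6154; 21.6154 4.4615]
P' = Q + AᵀP(A−BK) = [124.6538 23.1154; 23.1154 4.7115]
tr(P') = 129.3654


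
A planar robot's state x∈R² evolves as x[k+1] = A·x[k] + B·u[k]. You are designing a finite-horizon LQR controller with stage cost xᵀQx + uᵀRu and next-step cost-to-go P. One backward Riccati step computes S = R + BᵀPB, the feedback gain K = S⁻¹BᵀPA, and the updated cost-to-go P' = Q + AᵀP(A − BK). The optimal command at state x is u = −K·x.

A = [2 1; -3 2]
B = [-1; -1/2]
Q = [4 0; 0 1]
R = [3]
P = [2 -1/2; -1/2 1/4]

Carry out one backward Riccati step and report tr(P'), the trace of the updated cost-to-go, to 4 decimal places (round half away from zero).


17.3425

BᵀP = [-1.7500 0.3750]
S = R + BᵀPB = [3] + [1.5625] = [4.5625]
BᵀPA = [-4.6250 -1.0000]
K = S⁻¹·BᵀPA = [-1.0137 -0.2192]
A−BK = [0.9863 0.7808; -3.5068 1.8904]
AᵀP(A−BK) = [11.5616 0.9863; 0.9863 0.7808]
P' = Q + AᵀP(A−BK) = [15.5616 0.9863; 0.9863 1.7808]
tr(P') = 17.3425


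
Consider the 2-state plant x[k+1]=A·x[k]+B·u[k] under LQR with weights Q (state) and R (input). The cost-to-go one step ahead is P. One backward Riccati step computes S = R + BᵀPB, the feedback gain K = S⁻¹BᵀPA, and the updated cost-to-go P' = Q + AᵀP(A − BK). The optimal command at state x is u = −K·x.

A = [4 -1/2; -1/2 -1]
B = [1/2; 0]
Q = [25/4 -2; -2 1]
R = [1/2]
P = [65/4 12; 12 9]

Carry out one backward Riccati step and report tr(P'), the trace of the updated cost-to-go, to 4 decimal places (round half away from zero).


33.6301

BᵀP = [8.1250 6.0000]
S = R + BᵀPB = [1/2] + [4.0625] = [4.5625]
BᵀPA = [29.5000 -10.0625]
K = S⁻¹·BᵀPA = [6.4658 -2.2055]
A−BK = [0.7671 0.6027; -0.5000 -1.0000]
AᵀP(A−BK) = [23.5103 -7.9384; -7.9384 2.8699]
P' = Q + AᵀP(A−BK) = [29.7603 -9.9384; -9.9384 3.8699]
tr(P') = 33.6301


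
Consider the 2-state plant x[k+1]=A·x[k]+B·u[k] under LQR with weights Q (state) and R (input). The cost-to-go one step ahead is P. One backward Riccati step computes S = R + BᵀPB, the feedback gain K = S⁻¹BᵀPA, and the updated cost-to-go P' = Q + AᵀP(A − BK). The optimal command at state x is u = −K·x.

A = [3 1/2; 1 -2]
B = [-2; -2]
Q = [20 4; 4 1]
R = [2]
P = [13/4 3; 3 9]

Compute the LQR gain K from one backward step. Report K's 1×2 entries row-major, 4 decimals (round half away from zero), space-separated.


BᵀP = [-12.5000 -24.0000]
S = R + BᵀPB = [2] + [73.0000] = [75.0000]
BᵀPA = [-61.5000 41.7500]
K = S⁻¹·BᵀPA = [-0.8200 0.5567]
A−BK = [1.3600 1.6133; -0.6400 -0.8867]
AᵀP(A−BK) = [5.8200 4.6100; 4.6100 7.5717]
P' = Q + AᵀP(A−BK) = [25.8200 8.6100; 8.6100 8.5717]
tr(P') = 34.3917

-0.8200 0.5567


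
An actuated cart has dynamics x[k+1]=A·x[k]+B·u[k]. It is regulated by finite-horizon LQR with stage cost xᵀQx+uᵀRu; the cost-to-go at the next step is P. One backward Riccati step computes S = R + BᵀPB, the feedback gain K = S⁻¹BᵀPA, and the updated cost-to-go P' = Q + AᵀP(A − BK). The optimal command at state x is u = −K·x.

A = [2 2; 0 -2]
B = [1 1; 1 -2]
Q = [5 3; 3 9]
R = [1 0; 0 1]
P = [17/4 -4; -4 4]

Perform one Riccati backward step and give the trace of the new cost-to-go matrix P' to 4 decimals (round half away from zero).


16.6237

BᵀP = [0.2500 0.0000; 12.2500 -12.0000]
S = R + BᵀPB = [1 0; 0 1] + [0.2500 0.2500; 0.2500 36.2500] = [1.2500 0.2500; 0.2500 37.2500]
BᵀPA = [0.5000 0.5000; 24.5000 48.5000]
K = S⁻¹·BᵀPA = [0.2688 0.1398; 0.6559 1.3011]
A−BK = [1.0753 0.5591; 1.0430 0.4624]
AᵀP(A−BK) = [0.7957 1.0538; 1.0538 1.8280]
P' = Q + AᵀP(A−BK) = [5.7957 4.0538; 4.0538 10.8280]
tr(P') = 16.6237


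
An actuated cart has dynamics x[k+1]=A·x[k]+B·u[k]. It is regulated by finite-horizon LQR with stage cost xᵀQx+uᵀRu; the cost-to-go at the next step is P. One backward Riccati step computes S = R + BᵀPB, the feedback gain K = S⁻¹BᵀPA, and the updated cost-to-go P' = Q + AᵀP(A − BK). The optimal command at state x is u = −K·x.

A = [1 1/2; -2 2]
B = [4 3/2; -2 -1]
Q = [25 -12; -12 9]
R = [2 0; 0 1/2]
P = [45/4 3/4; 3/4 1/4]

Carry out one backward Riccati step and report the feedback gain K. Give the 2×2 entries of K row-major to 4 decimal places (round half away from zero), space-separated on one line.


BᵀP = [43.5000 2.5000; 16.1250 0.8750]
S = R + BᵀPB = [2 0; 0 1/2] + [169.0000 62.7500; 62.7500 23.3125] = [171.0000 62.7500; 62.7500 23.8125]
BᵀPA = [38.5000 26.7500; 14.3750 9.8125]
K = S⁻¹·BᵀPA = [0.1098 0.1581; 0.3144 -0.0047]
A−BK = [0.0893 -0.1256; -1.4660 2.3116]
AᵀP(A−BK) = [0.5042 -0.6465; -0.6465 1.1279]
P' = Q + AᵀP(A−BK) = [25.5042 -12.6465; -12.6465 10.1279]
tr(P') = 35.6321

0.1098 0.1581 0.3144 -0.0047


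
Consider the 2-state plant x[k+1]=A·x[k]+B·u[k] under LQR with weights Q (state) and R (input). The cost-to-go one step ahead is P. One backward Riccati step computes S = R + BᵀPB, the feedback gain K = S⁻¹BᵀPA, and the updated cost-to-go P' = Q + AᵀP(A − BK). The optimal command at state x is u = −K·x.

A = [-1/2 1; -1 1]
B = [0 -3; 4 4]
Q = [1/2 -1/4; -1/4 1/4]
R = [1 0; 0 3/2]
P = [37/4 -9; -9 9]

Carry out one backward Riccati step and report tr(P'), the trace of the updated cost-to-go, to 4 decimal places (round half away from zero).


BᵀP = [-36.0000 36.0000; -63.7500 63.0000]
S = R + BᵀPB = [1 0; 0 3/2] + [144.0000 252.0000; 252.0000 443.2500] = [145.0000 252.0000; 252.0000 444.7500]
BᵀPA = [-18.0000 0.0000; -31.1250 -0.7500]
K = S⁻¹·BᵀPA = [-0.1645 0.1919; 0.0232 -0.1104]
A−BK = [-0.4303 0.6687; -0.4349 0.6740]
AᵀP(A−BK) = [0.0744 -0.1076; -0.1076 0.1672]
P' = Q + AᵀP(A−BK) = [0.5744 -0.3576; -0.3576 0.4172]
tr(P') = 0.9915

0.9915


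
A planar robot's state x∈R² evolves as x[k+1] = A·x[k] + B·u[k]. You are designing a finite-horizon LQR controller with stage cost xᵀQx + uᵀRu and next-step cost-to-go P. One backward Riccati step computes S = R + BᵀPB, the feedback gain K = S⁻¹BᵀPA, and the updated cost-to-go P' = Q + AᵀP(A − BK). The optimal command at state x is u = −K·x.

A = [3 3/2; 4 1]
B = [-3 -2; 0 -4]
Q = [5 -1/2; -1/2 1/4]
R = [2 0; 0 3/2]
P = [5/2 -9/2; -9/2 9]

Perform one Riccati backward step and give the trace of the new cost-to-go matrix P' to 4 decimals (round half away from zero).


6.8493

BᵀP = [-7.5000 13.5000; 13.0000 -27.0000]
S = R + BᵀPB = [2 0; 0 3/2] + [22.5000 -39.0000; -39.0000 82.0000] = [24.5000 -39.0000; -39.0000 83.5000]
BᵀPA = [31.5000 2.2500; -69.0000 -7.5000]
K = S⁻¹·BᵀPA = [-0.1158 -0.1994; -0.8804 -0.1829]
A−BK = [0.8919 0.5360; 0.4783 0.2682]
AᵀP(A−BK) = [1.3978 0.4073; 0.4073 0.2015]
P' = Q + AᵀP(A−BK) = [6.3978 -0.0927; -0.0927 0.4515]
tr(P') = 6.8493


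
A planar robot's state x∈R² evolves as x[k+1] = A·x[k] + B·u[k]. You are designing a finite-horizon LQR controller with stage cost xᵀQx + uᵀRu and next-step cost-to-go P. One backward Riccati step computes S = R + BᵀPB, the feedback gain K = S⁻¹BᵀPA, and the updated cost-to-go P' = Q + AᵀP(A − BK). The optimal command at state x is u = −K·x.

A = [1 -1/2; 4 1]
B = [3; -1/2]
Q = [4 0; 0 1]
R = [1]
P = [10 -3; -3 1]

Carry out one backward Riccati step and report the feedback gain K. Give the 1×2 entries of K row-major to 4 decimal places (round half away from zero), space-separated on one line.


BᵀP = [31.5000 -9.5000]
S = R + BᵀPB = [1] + [99.2500] = [100.2500]
BᵀPA = [-6.5000 -25.2500]
K = S⁻¹·BᵀPA = [-0.0648 -0.2519]
A−BK = [1.1945 0.2556; 3.9676 0.8741]
AᵀP(A−BK) = [1.5786 0.3628; 0.3628 0.1403]
P' = Q + AᵀP(A−BK) = [5.5786 0.3628; 0.3628 1.1403]
tr(P') = 6.7188

-0.0648 -0.2519


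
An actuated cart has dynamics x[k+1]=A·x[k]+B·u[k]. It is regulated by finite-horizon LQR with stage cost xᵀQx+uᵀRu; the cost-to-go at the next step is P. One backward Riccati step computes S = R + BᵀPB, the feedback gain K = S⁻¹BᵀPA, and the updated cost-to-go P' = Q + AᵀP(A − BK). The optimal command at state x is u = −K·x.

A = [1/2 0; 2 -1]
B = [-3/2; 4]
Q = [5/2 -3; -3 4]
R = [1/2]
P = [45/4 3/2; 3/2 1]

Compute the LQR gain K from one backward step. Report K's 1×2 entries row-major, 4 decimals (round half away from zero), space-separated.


-0.0814 -0.0735

BᵀP = [-10.8750 1.7500]
S = R + BᵀPB = [1/2] + [23.3125] = [23.8125]
BᵀPA = [-1.9375 -1.7500]
K = S⁻¹·BᵀPA = [-0.0814 -0.0735]
A−BK = [0.3780 -0.1102; 2.3255 -0.7060]
AᵀP(A−BK) = [9.6549 -2.8924; -2.8924 0.8714]
P' = Q + AᵀP(A−BK) = [12.1549 -5.8924; -5.8924 4.8714]
tr(P') = 17.0262


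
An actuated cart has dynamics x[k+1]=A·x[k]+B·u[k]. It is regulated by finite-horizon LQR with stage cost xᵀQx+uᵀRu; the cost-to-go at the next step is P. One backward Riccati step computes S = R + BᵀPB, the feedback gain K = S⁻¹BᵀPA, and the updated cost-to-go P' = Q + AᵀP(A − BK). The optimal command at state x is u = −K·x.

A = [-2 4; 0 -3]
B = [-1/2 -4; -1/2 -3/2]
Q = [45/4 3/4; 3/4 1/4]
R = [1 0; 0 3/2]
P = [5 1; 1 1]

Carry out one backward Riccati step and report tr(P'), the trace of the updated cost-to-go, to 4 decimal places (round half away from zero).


BᵀP = [-3.0000 -1.0000; -21.5000 -5.5000]
S = R + BᵀPB = [1 0; 0 3/2] + [2.0000 13.5000; 13.5000 94.2500] = [3.0000 13.5000; 13.5000 95.7500]
BᵀPA = [6.0000 -9.0000; 43.0000 -69.5000]
K = S⁻¹·BᵀPA = [-0.0571 0.7286; 0.4571 -0.8286]
A−BK = [-0.2000 1.0500; 0.6571 -3.8786]
AᵀP(A−BK) = [0.6857 -2.7429; -2.7429 13.9714]
P' = Q + AᵀP(A−BK) = [11.9357 -1.9929; -1.9929 14.2214]
tr(P') = 26.1571

26.1571


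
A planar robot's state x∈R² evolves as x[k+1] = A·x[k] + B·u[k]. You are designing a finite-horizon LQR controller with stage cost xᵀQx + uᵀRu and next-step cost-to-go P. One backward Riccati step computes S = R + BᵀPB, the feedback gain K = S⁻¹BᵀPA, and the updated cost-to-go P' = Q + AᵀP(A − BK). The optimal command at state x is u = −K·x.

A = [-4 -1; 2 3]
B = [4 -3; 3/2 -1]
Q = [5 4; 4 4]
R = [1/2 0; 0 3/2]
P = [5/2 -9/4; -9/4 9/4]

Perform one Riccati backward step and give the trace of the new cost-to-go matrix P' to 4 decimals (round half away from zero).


22.8752

BᵀP = [6.6250 -5.6250; -5.2500 4.5000]
S = R + BᵀPB = [1/2 0; 0 3/2] + [18.0625 -14.2500; -14.2500 11.2500] = [18.5625 -14.2500; -14.2500 12.7500]
BᵀPA = [-37.7500 -23.5000; 30.0000 18.7500]
K = S⁻¹·BᵀPA = [-1.6011 -0.9651; 0.5635 0.3919]
A−BK = [4.0948 4.0363; 4.9651 4.8396]
AᵀP(A−BK) = [7.6541 6.8089; 6.8089 6.2211]
P' = Q + AᵀP(A−BK) = [12.6541 10.8089; 10.8089 10.2211]
tr(P') = 22.8752


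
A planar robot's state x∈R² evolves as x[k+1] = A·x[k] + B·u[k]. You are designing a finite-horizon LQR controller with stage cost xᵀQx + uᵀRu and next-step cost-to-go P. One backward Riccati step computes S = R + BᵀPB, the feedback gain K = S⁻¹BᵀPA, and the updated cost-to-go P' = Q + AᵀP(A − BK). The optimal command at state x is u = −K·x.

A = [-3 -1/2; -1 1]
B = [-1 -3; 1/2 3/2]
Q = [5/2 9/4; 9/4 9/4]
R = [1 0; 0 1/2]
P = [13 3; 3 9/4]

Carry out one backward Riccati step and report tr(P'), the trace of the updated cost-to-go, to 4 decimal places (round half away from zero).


BᵀP = [-11.5000 -1.8750; -34.5000 -5.6250]
S = R + BᵀPB = [1 0; 0 1/2] + [10.5625 31.6875; 31.6875 95.0625] = [11.5625 31.6875; 31.6875 95.5625]
BᵀPA = [36.3750 3.8750; 109.1250 11.6250]
K = S⁻¹·BᵀPA = [0.1804 0.0192; 1.0821 0.1153]
A−BK = [0.4267 -0.1350; -2.7134 0.8175]
AᵀP(A−BK) = [12.6033 -3.5285; -3.5285 1.0855]
P' = Q + AᵀP(A−BK) = [15.1033 -1.2785; -1.2785 3.3355]
tr(P') = 18.4388

18.4388


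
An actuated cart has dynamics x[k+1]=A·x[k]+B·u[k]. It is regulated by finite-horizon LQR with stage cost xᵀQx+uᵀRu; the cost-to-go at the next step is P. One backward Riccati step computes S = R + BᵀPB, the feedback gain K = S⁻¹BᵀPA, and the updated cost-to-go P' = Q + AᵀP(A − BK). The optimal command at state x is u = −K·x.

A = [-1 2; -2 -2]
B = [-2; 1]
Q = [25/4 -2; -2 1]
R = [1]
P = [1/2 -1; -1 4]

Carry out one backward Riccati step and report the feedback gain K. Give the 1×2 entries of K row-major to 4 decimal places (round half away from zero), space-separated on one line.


-0.9091 -1.4545

BᵀP = [-2.0000 6.0000]
S = R + BᵀPB = [1] + [10.0000] = [11.0000]
BᵀPA = [-10.0000 -16.0000]
K = S⁻¹·BᵀPA = [-0.9091 -1.4545]
A−BK = [-2.8182 -0.9091; -1.0909 -0.5455]
AᵀP(A−BK) = [3.4091 2.4545; 2.4545 2.7273]
P' = Q + AᵀP(A−BK) = [9.6591 0.4545; 0.4545 3.7273]
tr(P') = 13.3864


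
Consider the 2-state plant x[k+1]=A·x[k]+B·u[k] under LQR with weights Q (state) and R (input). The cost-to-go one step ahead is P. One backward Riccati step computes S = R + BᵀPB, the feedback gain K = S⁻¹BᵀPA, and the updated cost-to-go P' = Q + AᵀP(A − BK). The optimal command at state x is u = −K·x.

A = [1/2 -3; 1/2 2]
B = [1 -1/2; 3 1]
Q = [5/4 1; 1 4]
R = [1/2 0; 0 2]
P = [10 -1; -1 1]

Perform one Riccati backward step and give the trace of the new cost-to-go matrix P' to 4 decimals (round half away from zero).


32.4404

BᵀP = [7.0000 2.0000; -6.0000 1.5000]
S = R + BᵀPB = [1/2 0; 0 2] + [13.0000 -1.5000; -1.5000 4.5000] = [13.5000 -1.5000; -1.5000 6.5000]
BᵀPA = [4.5000 -17.0000; -2.2500 21.0000]
K = S⁻¹·BᵀPA = [0.3026 -0.9240; -0.2763 3.0175]
A−BK = [0.0592 -0.5673; -0.1316 1.7544]
AᵀP(A−BK) = [0.2664 -2.5526; -2.5526 26.9240]
P' = Q + AᵀP(A−BK) = [1.5164 -1.5526; -1.5526 30.9240]
tr(P') = 32.4404


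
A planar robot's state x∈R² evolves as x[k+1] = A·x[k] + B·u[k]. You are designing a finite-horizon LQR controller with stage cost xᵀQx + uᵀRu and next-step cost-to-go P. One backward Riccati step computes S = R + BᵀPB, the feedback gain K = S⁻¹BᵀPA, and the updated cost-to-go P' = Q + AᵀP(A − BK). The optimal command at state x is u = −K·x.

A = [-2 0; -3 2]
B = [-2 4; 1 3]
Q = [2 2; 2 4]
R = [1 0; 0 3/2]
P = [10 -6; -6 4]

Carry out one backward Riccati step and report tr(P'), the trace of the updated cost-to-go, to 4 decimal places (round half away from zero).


7.6382

BᵀP = [-26.0000 16.0000; 22.0000 -12.0000]
S = R + BᵀPB = [1 0; 0 3/2] + [68.0000 -56.0000; -56.0000 52.0000] = [69.0000 -56.0000; -56.0000 53.5000]
BᵀPA = [4.0000 32.0000; -8.0000 -24.0000]
K = S⁻¹·BᵀPA = [-0.4212 0.6625; -0.5905 0.2448]
A−BK = [-0.4806 0.3456; -0.8074 0.6031]
AᵀP(A−BK) = [0.9613 -0.6913; -0.6913 0.6769]
P' = Q + AᵀP(A−BK) = [2.9613 1.3087; 1.3087 4.6769]
tr(P') = 7.6382


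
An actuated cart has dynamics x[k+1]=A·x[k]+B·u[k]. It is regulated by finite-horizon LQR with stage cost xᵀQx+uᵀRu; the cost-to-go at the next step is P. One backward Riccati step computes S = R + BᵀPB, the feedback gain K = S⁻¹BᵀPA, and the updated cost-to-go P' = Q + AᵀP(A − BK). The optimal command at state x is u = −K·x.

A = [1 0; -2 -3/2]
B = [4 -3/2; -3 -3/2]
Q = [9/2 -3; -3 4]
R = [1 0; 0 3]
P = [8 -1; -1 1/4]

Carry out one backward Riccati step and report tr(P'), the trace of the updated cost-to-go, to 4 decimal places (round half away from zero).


BᵀP = [35.0000 -4.7500; -10.5000 1.1250]
S = R + BᵀPB = [1 0; 0 3] + [154.2500 -45.3750; -45.3750 14.0625] = [155.2500 -45.3750; -45.3750 17.0625]
BᵀPA = [44.5000 7.1250; -12.7500 -1.6875]
K = S⁻¹·BᵀPA = [0.3063 0.0763; 0.0674 0.1039]
A−BK = [-0.1242 -0.1492; -0.9800 -1.1153]
AᵀP(A−BK) = [0.2275 0.1811; 0.1811 0.1945]
P' = Q + AᵀP(A−BK) = [4.7275 -2.8189; -2.8189 4.1945]
tr(P') = 8.9220

8.9220


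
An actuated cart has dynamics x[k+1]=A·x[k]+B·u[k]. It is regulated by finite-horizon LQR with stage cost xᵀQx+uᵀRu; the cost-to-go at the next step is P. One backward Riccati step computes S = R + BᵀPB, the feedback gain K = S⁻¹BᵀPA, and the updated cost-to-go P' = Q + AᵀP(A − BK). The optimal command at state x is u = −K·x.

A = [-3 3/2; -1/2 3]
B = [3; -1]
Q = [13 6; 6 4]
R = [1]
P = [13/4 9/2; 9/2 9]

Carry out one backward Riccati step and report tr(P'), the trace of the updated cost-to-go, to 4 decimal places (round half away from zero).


BᵀP = [5.2500 4.5000]
S = R + BᵀPB = [1] + [11.2500] = [12.2500]
BᵀPA = [-18.0000 21.3750]
K = S⁻¹·BᵀPA = [-1.4694 1.7449]
A−BK = [1.4082 -3.7347; -1.9694 4.7449]
AᵀP(A−BK) = [18.5510 -40.5918; -40.5918 91.5153]
P' = Q + AᵀP(A−BK) = [31.5510 -34.5918; -34.5918 95.5153]
tr(P') = 127.0663

127.0663


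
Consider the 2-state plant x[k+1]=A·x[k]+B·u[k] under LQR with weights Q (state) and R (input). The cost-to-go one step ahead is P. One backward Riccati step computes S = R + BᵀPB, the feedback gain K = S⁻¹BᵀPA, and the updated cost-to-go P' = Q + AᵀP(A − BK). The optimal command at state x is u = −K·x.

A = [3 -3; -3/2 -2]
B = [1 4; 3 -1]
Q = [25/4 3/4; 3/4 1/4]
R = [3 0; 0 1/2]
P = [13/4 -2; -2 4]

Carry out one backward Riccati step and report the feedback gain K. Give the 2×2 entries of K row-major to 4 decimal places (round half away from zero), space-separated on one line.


-0.2070 -0.7379 0.8090 -0.5034

BᵀP = [-2.7500 10.0000; 15.0000 -12.0000]
S = R + BᵀPB = [3 0; 0 1/2] + [27.2500 -21.0000; -21.0000 72.0000] = [30.2500 -21.0000; -21.0000 72.5000]
BᵀPA = [-23.2500 -11.7500; 63.0000 -21.0000]
K = S⁻¹·BᵀPA = [-0.2070 -0.7379; 0.8090 -0.5034]
A−BK = [-0.0291 -0.2486; -0.0701 -0.2897]
AᵀP(A−BK) = [0.4700 0.3076; 0.3076 2.0086]
P' = Q + AᵀP(A−BK) = [6.7200 1.0576; 1.0576 2.2586]
tr(P') = 8.9786


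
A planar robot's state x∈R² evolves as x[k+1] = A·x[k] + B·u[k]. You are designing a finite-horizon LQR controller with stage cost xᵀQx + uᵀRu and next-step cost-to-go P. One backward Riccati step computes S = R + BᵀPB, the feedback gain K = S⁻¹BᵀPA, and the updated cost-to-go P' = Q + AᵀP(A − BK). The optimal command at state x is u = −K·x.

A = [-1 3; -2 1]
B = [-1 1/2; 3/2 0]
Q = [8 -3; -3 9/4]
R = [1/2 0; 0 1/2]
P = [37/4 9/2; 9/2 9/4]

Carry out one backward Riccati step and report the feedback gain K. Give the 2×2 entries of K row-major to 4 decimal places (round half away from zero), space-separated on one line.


BᵀP = [-2.5000 -1.1250; 4.6250 2.2500]
S = R + BᵀPB = [1/2 0; 0 1/2] + [0.8125 -1.2500; -1.2500 2.3125] = [1.3125 -1.2500; -1.2500 2.8125]
BᵀPA = [4.7500 -8.6250; -9.1250 16.1250]
K = S⁻¹·BᵀPA = [0.9174 -1.9266; -2.8367 4.8771]
A−BK = [1.3358 -1.3651; -3.3761 3.8899]
AᵀP(A−BK) = [6.0073 -10.0954; -10.0954 17.2404]
P' = Q + AᵀP(A−BK) = [14.0073 -13.0954; -13.0954 19.4904]
tr(P') = 33.4977

0.9174 -1.9266 -2.8367 4.8771


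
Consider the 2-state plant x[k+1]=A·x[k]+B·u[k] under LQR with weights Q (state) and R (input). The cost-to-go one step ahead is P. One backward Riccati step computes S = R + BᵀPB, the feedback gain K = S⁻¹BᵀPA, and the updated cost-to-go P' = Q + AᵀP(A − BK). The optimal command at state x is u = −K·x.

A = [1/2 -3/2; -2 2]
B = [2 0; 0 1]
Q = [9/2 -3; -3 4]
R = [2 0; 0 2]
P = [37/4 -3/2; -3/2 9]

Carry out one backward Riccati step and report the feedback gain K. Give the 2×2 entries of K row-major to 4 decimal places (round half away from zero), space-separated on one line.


0.2655 -0.7393 -1.6321 1.6393

BᵀP = [18.5000 -3.0000; -1.5000 9.0000]
S = R + BᵀPB = [2 0; 0 2] + [37.0000 -3.0000; -3.0000 9.0000] = [39.0000 -3.0000; -3.0000 11.0000]
BᵀPA = [15.2500 -33.7500; -18.7500 20.2500]
K = S⁻¹·BᵀPA = [0.2655 -0.7393; -1.6321 1.6393]
A−BK = [-0.0310 -0.0214; -0.3679 0.3607]
AᵀP(A−BK) = [6.6613 -6.9268; -6.9268 7.6661]
P' = Q + AᵀP(A−BK) = [11.1613 -9.9268; -9.9268 11.6661]
tr(P') = 22.8274
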